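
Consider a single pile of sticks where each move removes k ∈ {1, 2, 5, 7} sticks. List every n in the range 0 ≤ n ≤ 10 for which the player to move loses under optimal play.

0, 3, 6, 9

Build the Grundy sequence with g(k) = mex{g(k−s) : s ∈ {1, 2, 5, 7}, s ≤ k}:
k:     0  1  2  3  4  5  6  7  8  9 10
g(k):  0  1  2  0  1  2  0  1  2  0  1
The P-positions (g = 0) in 0..10 are 0, 3, 6, 9.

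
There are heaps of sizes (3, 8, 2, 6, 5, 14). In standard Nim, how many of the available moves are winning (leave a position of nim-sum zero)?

3

In binary:
  0011  (3)
  1000  (8)
  0010  (2)
  0110  (6)
  0101  (5)
  1110  (14)
  ----
  0100  (4)
The overall nim-sum is X = 4. A heap of size p has a winning move iff p XOR X < p (reduce it to p XOR X).
  3: 3 XOR 4 = 7 ≥ 3 — no move.
  8: 8 XOR 4 = 12 ≥ 8 — no move.
  2: 2 XOR 4 = 6 ≥ 2 — no move.
  6: 6 XOR 4 = 2 < 6 — winning move (to 2).
  5: 5 XOR 4 = 1 < 5 — winning move (to 1).
  14: 14 XOR 4 = 10 < 14 — winning move (to 10).
That gives 3 winning moves.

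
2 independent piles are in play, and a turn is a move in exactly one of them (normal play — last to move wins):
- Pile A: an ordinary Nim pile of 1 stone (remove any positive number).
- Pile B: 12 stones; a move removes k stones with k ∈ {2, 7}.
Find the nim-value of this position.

Pile A is a plain Nim pile of size 1, so its Grundy value is 1.
For pile B, compute g(0), g(1), … with moves {2, 7}:
k:     0  1  2  3  4  5  6  7  8  9 10 11 12
g(k):  0  0  1  1  0  0  1  1  2  0  0  1  1
So g(12) = 1.
The value of a disjunctive sum is the nim-sum of the parts.
Combined value = 1 ⊕ 1 = 0.

0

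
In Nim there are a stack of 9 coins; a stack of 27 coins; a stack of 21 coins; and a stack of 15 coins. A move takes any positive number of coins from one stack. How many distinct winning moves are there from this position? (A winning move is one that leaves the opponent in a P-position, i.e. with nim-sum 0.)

3

Compute the nim-sum pairwise:
9 XOR 27 = 18
18 XOR 21 = 7
7 XOR 15 = 8
The overall nim-sum is X = 8. A stack of size p has a winning move iff p XOR X < p (reduce it to p XOR X).
  9: 9 XOR 8 = 1 < 9 — winning move (to 1).
  27: 27 XOR 8 = 19 < 27 — winning move (to 19).
  21: 21 XOR 8 = 29 ≥ 21 — no move.
  15: 15 XOR 8 = 7 < 15 — winning move (to 7).
That gives 3 winning moves.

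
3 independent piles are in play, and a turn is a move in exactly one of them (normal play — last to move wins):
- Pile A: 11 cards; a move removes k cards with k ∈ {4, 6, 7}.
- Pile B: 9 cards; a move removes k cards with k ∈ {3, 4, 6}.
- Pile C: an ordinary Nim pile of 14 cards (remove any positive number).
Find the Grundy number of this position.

14

For pile A, compute g(0), g(1), … with moves {4, 6, 7}:
g(0) = mex{} = 0
g(1) = mex{} = 0
g(2) = mex{} = 0
g(3) = mex{} = 0
g(4) = mex{0} = 1
g(5) = mex{0} = 1
g(6) = mex{0} = 1
g(7) = mex{0} = 1
g(8) = mex{0,1} = 2
g(9) = mex{0,1} = 2
g(10) = mex{0,1} = 2
g(11) = mex{1} = 0
So g(11) = 0.
For pile B, compute g(0), g(1), … with moves {3, 4, 6}:
k:     0  1  2  3  4  5  6  7  8  9
g(k):  0  0  0  1  1  1  2  2  2  0
So g(9) = 0.
Pile C is a plain Nim pile of size 14, so its Grundy value is 14.
By the Sprague-Grundy theorem, the Grundy value of a sum of independent games is the XOR of the component values.
Combined value = 0 XOR 0 XOR 14 = 14.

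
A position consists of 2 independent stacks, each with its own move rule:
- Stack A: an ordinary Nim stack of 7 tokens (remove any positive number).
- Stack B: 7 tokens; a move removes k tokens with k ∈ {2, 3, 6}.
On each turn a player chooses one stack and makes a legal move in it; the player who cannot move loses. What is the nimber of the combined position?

6

Stack A is a plain Nim stack of size 7, so its Grundy value is 7.
Grundy values for stack B (subtraction set {2, 3, 6}):
g(0) = mex{} = 0
g(1) = mex{} = 0
g(2) = mex{0} = 1
g(3) = mex{0} = 1
g(4) = mex{0,1} = 2
g(5) = mex{1} = 0
g(6) = mex{0,1,2} = 3
g(7) = mex{0,2} = 1
So g(7) = 1.
The value of a disjunctive sum is the nim-sum of the parts.
Combined value = 7 ⊕ 1 = 6.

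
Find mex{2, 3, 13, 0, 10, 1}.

4

The values 0, 1, 2, 3 are all present; 4 is the first non-negative integer missing from the set.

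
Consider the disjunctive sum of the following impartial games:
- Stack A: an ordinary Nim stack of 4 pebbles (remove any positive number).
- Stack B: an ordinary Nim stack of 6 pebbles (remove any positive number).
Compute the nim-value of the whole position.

2

Stack A is a plain Nim stack of size 4, so its Grundy value is 4.
Stack B is a plain Nim stack of size 6, so its Grundy value is 6.
The value of a disjunctive sum is the nim-sum of the parts.
Combined value = 4 XOR 6 = 2.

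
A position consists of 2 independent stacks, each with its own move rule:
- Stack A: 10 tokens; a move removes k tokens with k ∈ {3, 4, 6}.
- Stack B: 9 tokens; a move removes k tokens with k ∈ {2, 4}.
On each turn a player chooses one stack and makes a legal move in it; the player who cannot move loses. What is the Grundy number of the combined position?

Build the Grundy sequence for stack A with g(k) = mex{g(k−s) : s ∈ {3, 4, 6}, s ≤ k}:
g(0) = mex{} = 0
g(1) = mex{} = 0
g(2) = mex{} = 0
g(3) = mex{0} = 1
g(4) = mex{0} = 1
g(5) = mex{0} = 1
g(6) = mex{0,1} = 2
g(7) = mex{0,1} = 2
g(8) = mex{0,1} = 2
g(9) = mex{1,2} = 0
g(10) = mex{1,2} = 0
So g(10) = 0.
For stack B, compute g(0), g(1), … with moves {2, 4}:
g(0) = mex{} = 0
g(1) = mex{} = 0
g(2) = mex{0} = 1
g(3) = mex{0} = 1
g(4) = mex{0,1} = 2
g(5) = mex{0,1} = 2
g(6) = mex{1,2} = 0
g(7) = mex{1,2} = 0
g(8) = mex{0,2} = 1
g(9) = mex{0,2} = 1
So g(9) = 1.
The value of a disjunctive sum is the nim-sum of the parts.
Combined value = 0 XOR 1 = 1.

1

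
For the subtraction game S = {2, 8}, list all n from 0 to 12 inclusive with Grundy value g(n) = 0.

Compute g(0), g(1), … for moves {2, 8}:
k:     0  1  2  3  4  5  6  7  8  9 10 11 12
g(k):  0  0  1  1  0  0  1  1  2  2  0  0  1
The P-positions (g = 0) in 0..12 are 0, 1, 4, 5, 10, 11.

0, 1, 4, 5, 10, 11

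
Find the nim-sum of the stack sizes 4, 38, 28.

Compute the nim-sum pairwise:
4 ^ 38 = 34
34 ^ 28 = 62

62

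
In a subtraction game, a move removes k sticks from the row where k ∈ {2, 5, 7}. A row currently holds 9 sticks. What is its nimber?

Grundy values for subtraction set {2, 5, 7}:
g(0) = mex{} = 0
g(1) = mex{} = 0
g(2) = mex{0} = 1
g(3) = mex{0} = 1
g(4) = mex{1} = 0
g(5) = mex{0,1} = 2
g(6) = mex{0} = 1
g(7) = mex{0,1,2} = 3
g(8) = mex{0,1} = 2
g(9) = mex{0,1,3} = 2
So g(9) = 2.

2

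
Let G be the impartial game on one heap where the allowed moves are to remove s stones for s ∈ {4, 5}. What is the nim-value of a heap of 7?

1

Build the Grundy sequence with g(k) = mex{g(k−s) : s ∈ {4, 5}, s ≤ k}:
k:     0  1  2  3  4  5  6  7
g(k):  0  0  0  0  1  1  1  1
So g(7) = 1.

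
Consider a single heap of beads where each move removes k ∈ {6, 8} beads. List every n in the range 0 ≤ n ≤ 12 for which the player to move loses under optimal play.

0, 1, 2, 3, 4, 5

Build the Grundy sequence with g(k) = mex{g(k−s) : s ∈ {6, 8}, s ≤ k}:
g(0) = mex{} = 0
g(1) = mex{} = 0
g(2) = mex{} = 0
g(3) = mex{} = 0
g(4) = mex{} = 0
g(5) = mex{} = 0
g(6) = mex{0} = 1
g(7) = mex{0} = 1
g(8) = mex{0} = 1
g(9) = mex{0} = 1
g(10) = mex{0} = 1
g(11) = mex{0} = 1
g(12) = mex{0,1} = 2
The P-positions (g = 0) in 0..12 are 0, 1, 2, 3, 4, 5.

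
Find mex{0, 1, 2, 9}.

The values 0, 1, 2 are all present; 3 is the first non-negative integer missing from the set.

3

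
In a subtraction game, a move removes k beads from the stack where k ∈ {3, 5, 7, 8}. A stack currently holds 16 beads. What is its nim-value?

Compute g(0), g(1), … for moves {3, 5, 7, 8}:
k:     0  1  2  3  4  5  6  7  8  9 10 11 12 13 14 15 16
g(k):  0  0  0  1  1  1  2  2  2  3  3  0  0  0  1  1  1
So g(16) = 1.

1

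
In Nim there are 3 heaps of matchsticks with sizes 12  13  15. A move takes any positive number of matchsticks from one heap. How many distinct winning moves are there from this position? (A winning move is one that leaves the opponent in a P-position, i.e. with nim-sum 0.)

Nim-sum: 12 ^ 13 ^ 15 = 14.
The overall nim-sum is X = 14. A heap of size p has a winning move iff p XOR X < p (reduce it to p XOR X).
  12: 12 XOR 14 = 2 < 12 — winning move (to 2).
  13: 13 XOR 14 = 3 < 13 — winning move (to 3).
  15: 15 XOR 14 = 1 < 15 — winning move (to 1).
That gives 3 winning moves.

3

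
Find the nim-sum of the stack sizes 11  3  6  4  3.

Write each in binary and XOR column by column:
  1011  (11)
  0011  (3)
  0110  (6)
  0100  (4)
  0011  (3)
  ----
  1001  (9)

9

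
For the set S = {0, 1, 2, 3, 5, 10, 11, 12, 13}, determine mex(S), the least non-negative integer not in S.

The values 0, 1, 2, 3 are all present; 4 is the first non-negative integer missing from the set.

4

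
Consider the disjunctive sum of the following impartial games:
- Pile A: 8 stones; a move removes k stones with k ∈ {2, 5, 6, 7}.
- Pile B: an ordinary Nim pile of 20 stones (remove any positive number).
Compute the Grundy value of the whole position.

22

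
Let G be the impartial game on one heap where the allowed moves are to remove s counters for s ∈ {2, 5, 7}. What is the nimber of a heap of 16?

Build the Grundy sequence with g(k) = mex{g(k−s) : s ∈ {2, 5, 7}, s ≤ k}:
k:     0  1  2  3  4  5  6  7  8  9 10 11 12 13 14 15 16
g(k):  0  0  1  1  0  2  1  3  2  2  0  3  1  0  0  1  1
So g(16) = 1.

1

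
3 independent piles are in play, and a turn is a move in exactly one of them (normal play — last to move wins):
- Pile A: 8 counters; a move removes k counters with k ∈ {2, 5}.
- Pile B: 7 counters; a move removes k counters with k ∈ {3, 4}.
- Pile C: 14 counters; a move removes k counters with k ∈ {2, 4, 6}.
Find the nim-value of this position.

3

Build the Grundy sequence for pile A with g(k) = mex{g(k−s) : s ∈ {2, 5}, s ≤ k}:
k:     0  1  2  3  4  5  6  7  8
g(k):  0  0  1  1  0  2  1  0  0
So g(8) = 0.
For pile B, compute g(0), g(1), … with moves {3, 4}:
g(0) = mex{} = 0
g(1) = mex{} = 0
g(2) = mex{} = 0
g(3) = mex{0} = 1
g(4) = mex{0} = 1
g(5) = mex{0} = 1
g(6) = mex{0,1} = 2
g(7) = mex{1} = 0
So g(7) = 0.
For pile C, compute g(0), g(1), … with moves {2, 4, 6}:
g(0) = mex{} = 0
g(1) = mex{} = 0
g(2) = mex{0} = 1
g(3) = mex{0} = 1
g(4) = mex{0,1} = 2
g(5) = mex{0,1} = 2
g(6) = mex{0,1,2} = 3
g(7) = mex{0,1,2} = 3
g(8) = mex{1,2,3} = 0
g(9) = mex{1,2,3} = 0
g(10) = mex{0,2,3} = 1
g(11) = mex{0,2,3} = 1
g(12) = mex{0,1,3} = 2
g(13) = mex{0,1,3} = 2
g(14) = mex{0,1,2} = 3
So g(14) = 3.
The value of a disjunctive sum is the nim-sum of the parts.
Combined value = 0 ⊕ 0 ⊕ 3 = 3.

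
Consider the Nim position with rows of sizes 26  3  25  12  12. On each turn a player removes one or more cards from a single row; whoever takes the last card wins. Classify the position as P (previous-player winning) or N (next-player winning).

Nim-sum: 26 XOR 3 XOR 25 XOR 12 XOR 12 = 0.
The nim-sum is 0, so this is a P-position: the player to move is in a losing position under optimal play.

P-position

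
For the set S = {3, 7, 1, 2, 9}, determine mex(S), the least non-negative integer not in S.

0 is not in the set, so the mex is 0.

0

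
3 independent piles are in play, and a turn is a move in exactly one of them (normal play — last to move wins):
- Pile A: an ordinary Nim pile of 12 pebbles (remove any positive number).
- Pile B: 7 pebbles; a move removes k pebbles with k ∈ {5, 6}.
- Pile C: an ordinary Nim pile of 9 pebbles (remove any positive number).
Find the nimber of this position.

Pile A is a plain Nim pile of size 12, so its Grundy value is 12.
For pile B, compute g(0), g(1), … with moves {5, 6}:
g(0) = mex{} = 0
g(1) = mex{} = 0
g(2) = mex{} = 0
g(3) = mex{} = 0
g(4) = mex{} = 0
g(5) = mex{0} = 1
g(6) = mex{0} = 1
g(7) = mex{0} = 1
So g(7) = 1.
Pile C is a plain Nim pile of size 9, so its Grundy value is 9.
The value of a disjunctive sum is the nim-sum of the parts.
Combined value = 12 ⊕ 1 ⊕ 9 = 4.

4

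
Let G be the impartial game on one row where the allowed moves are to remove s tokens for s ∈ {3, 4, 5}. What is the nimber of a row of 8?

0

Compute g(0), g(1), … for moves {3, 4, 5}:
g(0) = mex{} = 0
g(1) = mex{} = 0
g(2) = mex{} = 0
g(3) = mex{0} = 1
g(4) = mex{0} = 1
g(5) = mex{0} = 1
g(6) = mex{0,1} = 2
g(7) = mex{0,1} = 2
g(8) = mex{1} = 0
So g(8) = 0.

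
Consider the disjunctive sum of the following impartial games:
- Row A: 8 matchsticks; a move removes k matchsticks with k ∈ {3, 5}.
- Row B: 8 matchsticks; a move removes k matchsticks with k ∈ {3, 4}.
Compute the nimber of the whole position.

For row A, compute g(0), g(1), … with moves {3, 5}:
k:     0  1  2  3  4  5  6  7  8
g(k):  0  0  0  1  1  1  2  2  0
So g(8) = 0.
Build the Grundy sequence for row B with g(k) = mex{g(k−s) : s ∈ {3, 4}, s ≤ k}:
g(0) = mex{} = 0
g(1) = mex{} = 0
g(2) = mex{} = 0
g(3) = mex{0} = 1
g(4) = mex{0} = 1
g(5) = mex{0} = 1
g(6) = mex{0,1} = 2
g(7) = mex{1} = 0
g(8) = mex{1} = 0
So g(8) = 0.
By the Sprague-Grundy theorem, the Grundy value of a sum of independent games is the XOR of the component values.
Combined value = 0 ⊕ 0 = 0.

0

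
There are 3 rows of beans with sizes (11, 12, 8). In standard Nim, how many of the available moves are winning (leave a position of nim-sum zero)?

3

Compute the nim-sum pairwise:
11 XOR 12 = 7
7 XOR 8 = 15
The overall nim-sum is X = 15. A row of size p has a winning move iff p XOR X < p (reduce it to p XOR X).
  11: 11 XOR 15 = 4 < 11 — winning move (to 4).
  12: 12 XOR 15 = 3 < 12 — winning move (to 3).
  8: 8 XOR 15 = 7 < 8 — winning move (to 7).
That gives 3 winning moves.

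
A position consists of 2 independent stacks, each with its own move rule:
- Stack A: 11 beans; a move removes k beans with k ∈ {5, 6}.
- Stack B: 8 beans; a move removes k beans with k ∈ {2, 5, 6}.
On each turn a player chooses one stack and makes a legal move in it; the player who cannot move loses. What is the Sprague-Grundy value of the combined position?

0

Build the Grundy sequence for stack A with g(k) = mex{g(k−s) : s ∈ {5, 6}, s ≤ k}:
g(0) = mex{} = 0
g(1) = mex{} = 0
g(2) = mex{} = 0
g(3) = mex{} = 0
g(4) = mex{} = 0
g(5) = mex{0} = 1
g(6) = mex{0} = 1
g(7) = mex{0} = 1
g(8) = mex{0} = 1
g(9) = mex{0} = 1
g(10) = mex{0,1} = 2
g(11) = mex{1} = 0
So g(11) = 0.
Build the Grundy sequence for stack B with g(k) = mex{g(k−s) : s ∈ {2, 5, 6}, s ≤ k}:
g(0) = mex{} = 0
g(1) = mex{} = 0
g(2) = mex{0} = 1
g(3) = mex{0} = 1
g(4) = mex{1} = 0
g(5) = mex{0,1} = 2
g(6) = mex{0} = 1
g(7) = mex{0,1,2} = 3
g(8) = mex{1} = 0
So g(8) = 0.
By the Sprague-Grundy theorem, the Grundy value of a sum of independent games is the XOR of the component values.
Combined value = 0 XOR 0 = 0.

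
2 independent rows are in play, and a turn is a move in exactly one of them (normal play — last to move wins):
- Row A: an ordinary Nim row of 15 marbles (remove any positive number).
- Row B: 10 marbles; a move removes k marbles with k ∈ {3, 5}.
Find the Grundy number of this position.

Row A is a plain Nim row of size 15, so its Grundy value is 15.
For row B, compute g(0), g(1), … with moves {3, 5}:
k:     0  1  2  3  4  5  6  7  8  9 10
g(k):  0  0  0  1  1  1  2  2  0  0  0
So g(10) = 0.
The value of a disjunctive sum is the nim-sum of the parts.
Combined value = 15 XOR 0 = 15.

15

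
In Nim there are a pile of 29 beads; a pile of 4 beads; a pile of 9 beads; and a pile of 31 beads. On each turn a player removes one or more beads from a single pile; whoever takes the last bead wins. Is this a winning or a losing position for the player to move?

Winning position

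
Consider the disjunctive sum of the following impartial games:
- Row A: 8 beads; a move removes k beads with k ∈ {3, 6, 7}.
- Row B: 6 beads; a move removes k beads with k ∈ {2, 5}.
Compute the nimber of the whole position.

Build the Grundy sequence for row A with g(k) = mex{g(k−s) : s ∈ {3, 6, 7}, s ≤ k}:
k:     0  1  2  3  4  5  6  7  8
g(k):  0  0  0  1  1  1  2  2  2
So g(8) = 2.
Build the Grundy sequence for row B with g(k) = mex{g(k−s) : s ∈ {2, 5}, s ≤ k}:
k:     0  1  2  3  4  5  6
g(k):  0  0  1  1  0  2  1
So g(6) = 1.
By the Sprague-Grundy theorem, the Grundy value of a sum of independent games is the XOR of the component values.
Combined value = 2 ⊕ 1 = 3.

3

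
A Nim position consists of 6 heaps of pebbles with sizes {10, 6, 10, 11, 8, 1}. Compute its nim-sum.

4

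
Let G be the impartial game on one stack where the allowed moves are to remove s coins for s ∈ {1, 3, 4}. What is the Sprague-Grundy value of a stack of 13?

2

Compute g(0), g(1), … for moves {1, 3, 4}:
g(0) = mex{} = 0
g(1) = mex{0} = 1
g(2) = mex{1} = 0
g(3) = mex{0} = 1
g(4) = mex{0,1} = 2
g(5) = mex{0,1,2} = 3
g(6) = mex{0,1,3} = 2
g(7) = mex{1,2} = 0
g(8) = mex{0,2,3} = 1
g(9) = mex{1,2,3} = 0
g(10) = mex{0,2} = 1
g(11) = mex{0,1} = 2
g(12) = mex{0,1,2} = 3
g(13) = mex{0,1,3} = 2
So g(13) = 2.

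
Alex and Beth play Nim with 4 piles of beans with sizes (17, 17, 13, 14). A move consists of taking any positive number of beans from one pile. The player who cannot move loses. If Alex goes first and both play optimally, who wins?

Alex wins

Nim-sum: 17 ⊕ 17 ⊕ 13 ⊕ 14 = 3.
The nim-sum is 3 ≠ 0, so this is an N-position: the player to move can win; Alex has a winning move.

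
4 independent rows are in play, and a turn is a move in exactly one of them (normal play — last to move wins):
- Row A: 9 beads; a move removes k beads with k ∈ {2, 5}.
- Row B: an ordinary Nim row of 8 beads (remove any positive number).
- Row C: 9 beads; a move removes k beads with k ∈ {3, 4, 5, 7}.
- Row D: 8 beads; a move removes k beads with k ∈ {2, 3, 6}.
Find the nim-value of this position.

8

Build the Grundy sequence for row A with g(k) = mex{g(k−s) : s ∈ {2, 5}, s ≤ k}:
k:     0  1  2  3  4  5  6  7  8  9
g(k):  0  0  1  1  0  2  1  0  0  1
So g(9) = 1.
Row B is a plain Nim row of size 8, so its Grundy value is 8.
Build the Grundy sequence for row C with g(k) = mex{g(k−s) : s ∈ {3, 4, 5, 7}, s ≤ k}:
k:     0  1  2  3  4  5  6  7  8  9
g(k):  0  0  0  1  1  1  2  2  2  3
So g(9) = 3.
For row D, compute g(0), g(1), … with moves {2, 3, 6}:
k:     0  1  2  3  4  5  6  7  8
g(k):  0  0  1  1  2  0  3  1  2
So g(8) = 2.
The value of a disjunctive sum is the nim-sum of the parts.
Combined value = 1 ⊕ 8 ⊕ 3 ⊕ 2 = 8.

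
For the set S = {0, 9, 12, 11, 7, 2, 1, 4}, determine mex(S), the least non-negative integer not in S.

The values 0, 1, 2 are all present; 3 is the first non-negative integer missing from the set.

3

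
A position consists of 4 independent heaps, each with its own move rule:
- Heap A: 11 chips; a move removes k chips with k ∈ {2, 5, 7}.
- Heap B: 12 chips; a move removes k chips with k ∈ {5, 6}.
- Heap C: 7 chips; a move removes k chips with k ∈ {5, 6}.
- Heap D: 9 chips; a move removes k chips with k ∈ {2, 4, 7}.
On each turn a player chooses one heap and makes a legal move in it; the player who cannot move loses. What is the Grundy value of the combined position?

For heap A, compute g(0), g(1), … with moves {2, 5, 7}:
k:     0  1  2  3  4  5  6  7  8  9 10 11
g(k):  0  0  1  1  0  2  1  3  2  2  0  3
So g(11) = 3.
For heap B, compute g(0), g(1), … with moves {5, 6}:
k:     0  1  2  3  4  5  6  7  8  9 10 11 12
g(k):  0  0  0  0  0  1  1  1  1  1  2  0  0
So g(12) = 0.
For heap C, compute g(0), g(1), … with moves {5, 6}:
g(0) = mex{} = 0
g(1) = mex{} = 0
g(2) = mex{} = 0
g(3) = mex{} = 0
g(4) = mex{} = 0
g(5) = mex{0} = 1
g(6) = mex{0} = 1
g(7) = mex{0} = 1
So g(7) = 1.
For heap D, compute g(0), g(1), … with moves {2, 4, 7}:
k:     0  1  2  3  4  5  6  7  8  9
g(k):  0  0  1  1  2  2  0  3  1  0
So g(9) = 0.
The value of a disjunctive sum is the nim-sum of the parts.
Combined value = 3 XOR 0 XOR 1 XOR 0 = 2.

2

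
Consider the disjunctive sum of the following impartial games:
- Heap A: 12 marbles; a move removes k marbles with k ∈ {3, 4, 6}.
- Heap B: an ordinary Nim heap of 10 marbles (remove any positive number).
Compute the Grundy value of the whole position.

11

Build the Grundy sequence for heap A with g(k) = mex{g(k−s) : s ∈ {3, 4, 6}, s ≤ k}:
g(0) = mex{} = 0
g(1) = mex{} = 0
g(2) = mex{} = 0
g(3) = mex{0} = 1
g(4) = mex{0} = 1
g(5) = mex{0} = 1
g(6) = mex{0,1} = 2
g(7) = mex{0,1} = 2
g(8) = mex{0,1} = 2
g(9) = mex{1,2} = 0
g(10) = mex{1,2} = 0
g(11) = mex{1,2} = 0
g(12) = mex{0,2} = 1
So g(12) = 1.
Heap B is a plain Nim heap of size 10, so its Grundy value is 10.
The value of a disjunctive sum is the nim-sum of the parts.
Combined value = 1 XOR 10 = 11.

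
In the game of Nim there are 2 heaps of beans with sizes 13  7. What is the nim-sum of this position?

10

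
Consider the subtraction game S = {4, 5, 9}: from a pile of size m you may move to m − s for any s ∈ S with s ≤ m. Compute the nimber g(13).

Build the Grundy sequence with g(k) = mex{g(k−s) : s ∈ {4, 5, 9}, s ≤ k}:
k:     0  1  2  3  4  5  6  7  8  9 10 11 12 13
g(k):  0  0  0  0  1  1  1  1  2  2  2  2  3  0
So g(13) = 0.

0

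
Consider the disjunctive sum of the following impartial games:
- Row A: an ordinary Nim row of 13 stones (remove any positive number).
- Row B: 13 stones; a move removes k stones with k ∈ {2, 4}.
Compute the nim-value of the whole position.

13

Row A is a plain Nim row of size 13, so its Grundy value is 13.
Build the Grundy sequence for row B with g(k) = mex{g(k−s) : s ∈ {2, 4}, s ≤ k}:
k:     0  1  2  3  4  5  6  7  8  9 10 11 12 13
g(k):  0  0  1  1  2  2  0  0  1  1  2  2  0  0
So g(13) = 0.
The value of a disjunctive sum is the nim-sum of the parts.
Combined value = 13 ⊕ 0 = 13.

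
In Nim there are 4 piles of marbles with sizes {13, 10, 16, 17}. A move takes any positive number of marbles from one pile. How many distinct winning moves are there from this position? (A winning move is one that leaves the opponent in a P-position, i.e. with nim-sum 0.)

1

Compute the nim-sum pairwise:
13 ⊕ 10 = 7
7 ⊕ 16 = 23
23 ⊕ 17 = 6
The overall nim-sum is X = 6. A pile of size p has a winning move iff p XOR X < p (reduce it to p XOR X).
  13: 13 XOR 6 = 11 < 13 — winning move (to 11).
  10: 10 XOR 6 = 12 ≥ 10 — no move.
  16: 16 XOR 6 = 22 ≥ 16 — no move.
  17: 17 XOR 6 = 23 ≥ 17 — no move.
That gives 1 winning move.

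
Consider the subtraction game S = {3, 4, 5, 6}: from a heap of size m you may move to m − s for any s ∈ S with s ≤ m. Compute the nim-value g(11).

Grundy values for subtraction set {3, 4, 5, 6}:
k:     0  1  2  3  4  5  6  7  8  9 10 11
g(k):  0  0  0  1  1  1  2  2  2  0  0  0
So g(11) = 0.

0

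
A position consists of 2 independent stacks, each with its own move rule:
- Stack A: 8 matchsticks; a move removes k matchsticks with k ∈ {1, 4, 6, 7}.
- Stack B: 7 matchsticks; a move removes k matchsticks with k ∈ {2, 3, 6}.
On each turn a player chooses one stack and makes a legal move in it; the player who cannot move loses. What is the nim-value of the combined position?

For stack A, compute g(0), g(1), … with moves {1, 4, 6, 7}:
g(0) = mex{} = 0
g(1) = mex{0} = 1
g(2) = mex{1} = 0
g(3) = mex{0} = 1
g(4) = mex{0,1} = 2
g(5) = mex{1,2} = 0
g(6) = mex{0} = 1
g(7) = mex{0,1} = 2
g(8) = mex{0,1,2} = 3
So g(8) = 3.
Build the Grundy sequence for stack B with g(k) = mex{g(k−s) : s ∈ {2, 3, 6}, s ≤ k}:
g(0) = mex{} = 0
g(1) = mex{} = 0
g(2) = mex{0} = 1
g(3) = mex{0} = 1
g(4) = mex{0,1} = 2
g(5) = mex{1} = 0
g(6) = mex{0,1,2} = 3
g(7) = mex{0,2} = 1
So g(7) = 1.
The value of a disjunctive sum is the nim-sum of the parts.
Combined value = 3 ⊕ 1 = 2.

2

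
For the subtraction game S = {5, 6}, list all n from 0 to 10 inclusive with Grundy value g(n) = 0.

0, 1, 2, 3, 4

Grundy values for subtraction set {5, 6}:
k:     0  1  2  3  4  5  6  7  8  9 10
g(k):  0  0  0  0  0  1  1  1  1  1  2
The P-positions (g = 0) in 0..10 are 0, 1, 2, 3, 4.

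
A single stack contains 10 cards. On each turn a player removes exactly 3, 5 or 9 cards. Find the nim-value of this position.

Build the Grundy sequence with g(k) = mex{g(k−s) : s ∈ {3, 5, 9}, s ≤ k}:
g(0) = mex{} = 0
g(1) = mex{} = 0
g(2) = mex{} = 0
g(3) = mex{0} = 1
g(4) = mex{0} = 1
g(5) = mex{0} = 1
g(6) = mex{0,1} = 2
g(7) = mex{0,1} = 2
g(8) = mex{1} = 0
g(9) = mex{0,1,2} = 3
g(10) = mex{0,1,2} = 3
So g(10) = 3.

3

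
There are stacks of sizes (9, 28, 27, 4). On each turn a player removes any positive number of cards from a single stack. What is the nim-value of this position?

10

Compute the nim-sum pairwise:
9 XOR 28 = 21
21 XOR 27 = 14
14 XOR 4 = 10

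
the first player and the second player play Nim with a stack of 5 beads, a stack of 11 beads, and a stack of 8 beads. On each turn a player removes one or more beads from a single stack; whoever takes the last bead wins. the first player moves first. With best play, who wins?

the first player wins

Compute the nim-sum pairwise:
5 ^ 11 = 14
14 ^ 8 = 6
The nim-sum is 6 ≠ 0, so this is an N-position: the player to move can win; the first player has a winning move.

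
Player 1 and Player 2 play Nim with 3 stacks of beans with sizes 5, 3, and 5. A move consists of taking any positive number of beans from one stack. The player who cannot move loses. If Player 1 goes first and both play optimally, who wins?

Player 1 wins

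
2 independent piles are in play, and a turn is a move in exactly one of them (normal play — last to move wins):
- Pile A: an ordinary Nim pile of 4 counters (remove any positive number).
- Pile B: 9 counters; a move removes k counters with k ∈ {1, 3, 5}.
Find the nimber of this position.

5

Pile A is a plain Nim pile of size 4, so its Grundy value is 4.
For pile B, compute g(0), g(1), … with moves {1, 3, 5}:
k:     0  1  2  3  4  5  6  7  8  9
g(k):  0  1  0  1  0  1  0  1  0  1
So g(9) = 1.
The value of a disjunctive sum is the nim-sum of the parts.
Combined value = 4 ⊕ 1 = 5.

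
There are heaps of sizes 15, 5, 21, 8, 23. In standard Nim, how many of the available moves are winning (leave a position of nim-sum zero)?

0

Nim-sum: 15 ^ 5 ^ 21 ^ 8 ^ 23 = 0.
The nim-sum is already 0, so every move leaves a nonzero nim-sum — there are no winning moves.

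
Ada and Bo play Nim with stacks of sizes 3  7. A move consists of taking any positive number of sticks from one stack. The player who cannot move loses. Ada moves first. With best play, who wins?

Ada wins

In binary:
  011  (3)
  111  (7)
  ---
  100  (4)
The nim-sum is 4 ≠ 0, so this is an N-position: the player to move can win; Ada has a winning move.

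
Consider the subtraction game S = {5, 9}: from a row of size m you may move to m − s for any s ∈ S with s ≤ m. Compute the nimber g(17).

0

Build the Grundy sequence with g(k) = mex{g(k−s) : s ∈ {5, 9}, s ≤ k}:
k:     0  1  2  3  4  5  6  7  8  9 10 11 12 13 14 15 16 17
g(k):  0  0  0  0  0  1  1  1  1  1  2  2  2  2  0  0  0  0
So g(17) = 0.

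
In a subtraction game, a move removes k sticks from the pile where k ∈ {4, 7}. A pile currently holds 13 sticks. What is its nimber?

0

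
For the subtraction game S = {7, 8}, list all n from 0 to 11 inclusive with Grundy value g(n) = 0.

0, 1, 2, 3, 4, 5, 6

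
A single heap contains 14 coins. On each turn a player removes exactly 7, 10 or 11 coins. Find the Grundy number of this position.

Grundy values for subtraction set {7, 10, 11}:
k:     0  1  2  3  4  5  6  7  8  9 10 11 12 13 14
g(k):  0  0  0  0  0  0  0  1  1  1  1  1  1  1  2
So g(14) = 2.

2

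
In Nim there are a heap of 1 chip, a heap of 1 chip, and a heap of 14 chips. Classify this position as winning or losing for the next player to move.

Winning position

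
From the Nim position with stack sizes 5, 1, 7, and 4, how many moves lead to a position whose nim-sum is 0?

Compute the nim-sum pairwise:
5 XOR 1 = 4
4 XOR 7 = 3
3 XOR 4 = 7
The overall nim-sum is X = 7. A stack of size p has a winning move iff p XOR X < p (reduce it to p XOR X).
  5: 5 XOR 7 = 2 < 5 — winning move (to 2).
  1: 1 XOR 7 = 6 ≥ 1 — no move.
  7: 7 XOR 7 = 0 < 7 — winning move (to 0).
  4: 4 XOR 7 = 3 < 4 — winning move (to 3).
That gives 3 winning moves.

3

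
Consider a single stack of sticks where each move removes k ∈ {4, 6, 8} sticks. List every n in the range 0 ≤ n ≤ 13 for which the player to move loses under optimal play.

0, 1, 2, 3, 12, 13

Build the Grundy sequence with g(k) = mex{g(k−s) : s ∈ {4, 6, 8}, s ≤ k}:
g(0) = mex{} = 0
g(1) = mex{} = 0
g(2) = mex{} = 0
g(3) = mex{} = 0
g(4) = mex{0} = 1
g(5) = mex{0} = 1
g(6) = mex{0} = 1
g(7) = mex{0} = 1
g(8) = mex{0,1} = 2
g(9) = mex{0,1} = 2
g(10) = mex{0,1} = 2
g(11) = mex{0,1} = 2
g(12) = mex{1,2} = 0
g(13) = mex{1,2} = 0
The P-positions (g = 0) in 0..13 are 0, 1, 2, 3, 12, 13.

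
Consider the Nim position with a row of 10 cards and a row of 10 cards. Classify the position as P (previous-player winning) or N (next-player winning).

Compute the nim-sum pairwise:
10 ⊕ 10 = 0
The nim-sum is 0, so this is a P-position: the player to move is in a losing position under optimal play.

P-position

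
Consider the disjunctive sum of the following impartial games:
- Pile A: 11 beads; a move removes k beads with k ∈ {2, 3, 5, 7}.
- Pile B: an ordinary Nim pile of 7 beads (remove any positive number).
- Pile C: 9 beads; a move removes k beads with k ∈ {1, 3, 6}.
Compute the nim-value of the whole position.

Build the Grundy sequence for pile A with g(k) = mex{g(k−s) : s ∈ {2, 3, 5, 7}, s ≤ k}:
g(0) = mex{} = 0
g(1) = mex{} = 0
g(2) = mex{0} = 1
g(3) = mex{0} = 1
g(4) = mex{0,1} = 2
g(5) = mex{0,1} = 2
g(6) = mex{0,1,2} = 3
g(7) = mex{0,1,2} = 3
g(8) = mex{0,1,2,3} = 4
g(9) = mex{1,2,3} = 0
g(10) = mex{1,2,3,4} = 0
g(11) = mex{0,2,3,4} = 1
So g(11) = 1.
Pile B is a plain Nim pile of size 7, so its Grundy value is 7.
Grundy values for pile C (subtraction set {1, 3, 6}):
k:     0  1  2  3  4  5  6  7  8  9
g(k):  0  1  0  1  0  1  2  3  2  0
So g(9) = 0.
The value of a disjunctive sum is the nim-sum of the parts.
Combined value = 1 XOR 7 XOR 0 = 6.

6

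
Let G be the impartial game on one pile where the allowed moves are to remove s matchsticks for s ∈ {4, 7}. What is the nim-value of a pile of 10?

2

Build the Grundy sequence with g(k) = mex{g(k−s) : s ∈ {4, 7}, s ≤ k}:
k:     0  1  2  3  4  5  6  7  8  9 10
g(k):  0  0  0  0  1  1  1  1  2  2  2
So g(10) = 2.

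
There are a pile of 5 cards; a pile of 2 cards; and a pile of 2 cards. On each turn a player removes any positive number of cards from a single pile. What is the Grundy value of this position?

5

Nim-sum: 5 XOR 2 XOR 2 = 5.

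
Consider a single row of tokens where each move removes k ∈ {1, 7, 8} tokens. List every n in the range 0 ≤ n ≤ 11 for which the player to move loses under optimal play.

0, 2, 4, 6

Build the Grundy sequence with g(k) = mex{g(k−s) : s ∈ {1, 7, 8}, s ≤ k}:
k:     0  1  2  3  4  5  6  7  8  9 10 11
g(k):  0  1  0  1  0  1  0  1  2  3  2  3
The P-positions (g = 0) in 0..11 are 0, 2, 4, 6.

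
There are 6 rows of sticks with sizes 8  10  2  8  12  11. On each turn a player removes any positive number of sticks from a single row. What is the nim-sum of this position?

15

Write each in binary and XOR column by column:
  1000  (8)
  1010  (10)
  0010  (2)
  1000  (8)
  1100  (12)
  1011  (11)
  ----
  1111  (15)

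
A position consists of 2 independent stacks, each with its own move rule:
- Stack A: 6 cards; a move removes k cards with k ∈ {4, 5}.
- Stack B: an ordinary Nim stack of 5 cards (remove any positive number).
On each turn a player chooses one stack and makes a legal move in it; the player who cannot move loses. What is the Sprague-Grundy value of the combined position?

For stack A, compute g(0), g(1), … with moves {4, 5}:
g(0) = mex{} = 0
g(1) = mex{} = 0
g(2) = mex{} = 0
g(3) = mex{} = 0
g(4) = mex{0} = 1
g(5) = mex{0} = 1
g(6) = mex{0} = 1
So g(6) = 1.
Stack B is a plain Nim stack of size 5, so its Grundy value is 5.
The value of a disjunctive sum is the nim-sum of the parts.
Combined value = 1 ⊕ 5 = 4.

4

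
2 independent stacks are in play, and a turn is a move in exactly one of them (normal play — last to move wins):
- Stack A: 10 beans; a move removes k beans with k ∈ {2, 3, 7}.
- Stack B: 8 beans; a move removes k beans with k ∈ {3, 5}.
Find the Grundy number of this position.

0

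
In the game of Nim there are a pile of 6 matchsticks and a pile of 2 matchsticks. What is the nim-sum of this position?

4

Nim-sum: 6 ⊕ 2 = 4.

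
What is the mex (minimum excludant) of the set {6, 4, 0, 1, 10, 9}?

2

The values 0, 1 are all present; 2 is the first non-negative integer missing from the set.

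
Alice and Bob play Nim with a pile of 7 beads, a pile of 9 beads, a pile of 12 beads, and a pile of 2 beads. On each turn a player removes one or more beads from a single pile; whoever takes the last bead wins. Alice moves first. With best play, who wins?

Bob wins

Compute the nim-sum pairwise:
7 XOR 9 = 14
14 XOR 12 = 2
2 XOR 2 = 0
The nim-sum is 0, so this is a P-position: the player to move is in a losing position under optimal play; Alice is about to move from it and so loses — Bob wins.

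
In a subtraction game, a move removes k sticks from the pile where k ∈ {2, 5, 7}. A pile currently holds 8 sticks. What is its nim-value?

2

Compute g(0), g(1), … for moves {2, 5, 7}:
k:     0  1  2  3  4  5  6  7  8
g(k):  0  0  1  1  0  2  1  3  2
So g(8) = 2.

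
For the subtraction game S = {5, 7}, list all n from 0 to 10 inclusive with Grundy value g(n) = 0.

0, 1, 2, 3, 4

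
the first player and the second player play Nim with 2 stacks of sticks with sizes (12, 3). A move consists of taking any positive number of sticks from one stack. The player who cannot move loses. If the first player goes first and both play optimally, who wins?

the first player wins

Compute the nim-sum pairwise:
12 XOR 3 = 15
The nim-sum is 15 ≠ 0, so this is an N-position: the player to move can win; the first player has a winning move.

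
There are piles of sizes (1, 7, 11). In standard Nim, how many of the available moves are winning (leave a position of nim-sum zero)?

Compute the nim-sum pairwise:
1 ⊕ 7 = 6
6 ⊕ 11 = 13
The overall nim-sum is X = 13. A pile of size p has a winning move iff p XOR X < p (reduce it to p XOR X).
  1: 1 XOR 13 = 12 ≥ 1 — no move.
  7: 7 XOR 13 = 10 ≥ 7 — no move.
  11: 11 XOR 13 = 6 < 11 — winning move (to 6).
That gives 1 winning move.

1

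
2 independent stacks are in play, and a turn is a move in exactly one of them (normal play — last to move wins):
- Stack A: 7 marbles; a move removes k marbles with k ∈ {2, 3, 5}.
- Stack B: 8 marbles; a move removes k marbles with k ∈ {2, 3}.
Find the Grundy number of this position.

1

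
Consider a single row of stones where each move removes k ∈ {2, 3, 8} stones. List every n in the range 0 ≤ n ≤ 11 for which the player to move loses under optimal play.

0, 1, 5, 6, 10, 11

Compute g(0), g(1), … for moves {2, 3, 8}:
k:     0  1  2  3  4  5  6  7  8  9 10 11
g(k):  0  0  1  1  2  0  0  1  1  2  0  0
The P-positions (g = 0) in 0..11 are 0, 1, 5, 6, 10, 11.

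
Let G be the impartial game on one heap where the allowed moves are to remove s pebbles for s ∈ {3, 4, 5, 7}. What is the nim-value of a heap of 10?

Compute g(0), g(1), … for moves {3, 4, 5, 7}:
k:     0  1  2  3  4  5  6  7  8  9 10
g(k):  0  0  0  1  1  1  2  2  2  3  0
So g(10) = 0.

0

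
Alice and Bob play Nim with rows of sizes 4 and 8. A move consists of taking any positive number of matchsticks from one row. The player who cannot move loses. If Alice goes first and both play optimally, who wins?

Alice wins

Write each in binary and XOR column by column:
  0100  (4)
  1000  (8)
  ----
  1100  (12)
The nim-sum is 12 ≠ 0, so this is an N-position: the player to move can win; Alice has a winning move.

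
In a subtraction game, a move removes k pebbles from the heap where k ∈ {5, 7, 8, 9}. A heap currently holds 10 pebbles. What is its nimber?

Grundy values for subtraction set {5, 7, 8, 9}:
g(0) = mex{} = 0
g(1) = mex{} = 0
g(2) = mex{} = 0
g(3) = mex{} = 0
g(4) = mex{} = 0
g(5) = mex{0} = 1
g(6) = mex{0} = 1
g(7) = mex{0} = 1
g(8) = mex{0} = 1
g(9) = mex{0} = 1
g(10) = mex{0,1} = 2
So g(10) = 2.

2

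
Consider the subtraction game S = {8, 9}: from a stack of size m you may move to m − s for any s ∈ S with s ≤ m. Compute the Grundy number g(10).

Build the Grundy sequence with g(k) = mex{g(k−s) : s ∈ {8, 9}, s ≤ k}:
k:     0  1  2  3  4  5  6  7  8  9 10
g(k):  0  0  0  0  0  0  0  0  1  1  1
So g(10) = 1.

1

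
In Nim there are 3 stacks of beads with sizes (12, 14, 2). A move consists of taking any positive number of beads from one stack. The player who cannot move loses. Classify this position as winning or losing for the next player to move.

Compute the nim-sum pairwise:
12 ^ 14 = 2
2 ^ 2 = 0
The nim-sum is 0, so this is a P-position: the player to move is in a losing position under optimal play.

Losing position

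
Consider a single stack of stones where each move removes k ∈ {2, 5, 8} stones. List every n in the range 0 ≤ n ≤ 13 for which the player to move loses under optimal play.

0, 1, 4, 7, 10, 11

Grundy values for subtraction set {2, 5, 8}:
g(0) = mex{} = 0
g(1) = mex{} = 0
g(2) = mex{0} = 1
g(3) = mex{0} = 1
g(4) = mex{1} = 0
g(5) = mex{0,1} = 2
g(6) = mex{0} = 1
g(7) = mex{1,2} = 0
g(8) = mex{0,1} = 2
g(9) = mex{0} = 1
g(10) = mex{1,2} = 0
g(11) = mex{1} = 0
g(12) = mex{0} = 1
g(13) = mex{0,2} = 1
The P-positions (g = 0) in 0..13 are 0, 1, 4, 7, 10, 11.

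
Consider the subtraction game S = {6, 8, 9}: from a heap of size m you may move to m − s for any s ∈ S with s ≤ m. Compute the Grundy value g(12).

2

Grundy values for subtraction set {6, 8, 9}:
g(0) = mex{} = 0
g(1) = mex{} = 0
g(2) = mex{} = 0
g(3) = mex{} = 0
g(4) = mex{} = 0
g(5) = mex{} = 0
g(6) = mex{0} = 1
g(7) = mex{0} = 1
g(8) = mex{0} = 1
g(9) = mex{0} = 1
g(10) = mex{0} = 1
g(11) = mex{0} = 1
g(12) = mex{0,1} = 2
So g(12) = 2.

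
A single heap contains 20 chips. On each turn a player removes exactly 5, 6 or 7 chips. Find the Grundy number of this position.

1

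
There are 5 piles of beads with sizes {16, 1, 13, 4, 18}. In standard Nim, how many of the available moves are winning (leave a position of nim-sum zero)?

1

In binary:
  10000  (16)
  00001  (1)
  01101  (13)
  00100  (4)
  10010  (18)
  -----
  01010  (10)
The overall nim-sum is X = 10. A pile of size p has a winning move iff p XOR X < p (reduce it to p XOR X).
  16: 16 XOR 10 = 26 ≥ 16 — no move.
  1: 1 XOR 10 = 11 ≥ 1 — no move.
  13: 13 XOR 10 = 7 < 13 — winning move (to 7).
  4: 4 XOR 10 = 14 ≥ 4 — no move.
  18: 18 XOR 10 = 24 ≥ 18 — no move.
That gives 1 winning move.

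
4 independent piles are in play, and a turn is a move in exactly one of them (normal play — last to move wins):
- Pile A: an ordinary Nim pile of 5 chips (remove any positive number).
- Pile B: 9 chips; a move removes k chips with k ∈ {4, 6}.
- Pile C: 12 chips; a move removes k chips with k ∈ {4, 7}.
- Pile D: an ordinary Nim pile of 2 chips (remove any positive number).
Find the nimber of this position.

5

Pile A is a plain Nim pile of size 5, so its Grundy value is 5.
For pile B, compute g(0), g(1), … with moves {4, 6}:
g(0) = mex{} = 0
g(1) = mex{} = 0
g(2) = mex{} = 0
g(3) = mex{} = 0
g(4) = mex{0} = 1
g(5) = mex{0} = 1
g(6) = mex{0} = 1
g(7) = mex{0} = 1
g(8) = mex{0,1} = 2
g(9) = mex{0,1} = 2
So g(9) = 2.
For pile C, compute g(0), g(1), … with moves {4, 7}:
k:     0  1  2  3  4  5  6  7  8  9 10 11 12
g(k):  0  0  0  0  1  1  1  1  2  2  2  0  0
So g(12) = 0.
Pile D is a plain Nim pile of size 2, so its Grundy value is 2.
By the Sprague-Grundy theorem, the Grundy value of a sum of independent games is the XOR of the component values.
Combined value = 5 ⊕ 2 ⊕ 0 ⊕ 2 = 5.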